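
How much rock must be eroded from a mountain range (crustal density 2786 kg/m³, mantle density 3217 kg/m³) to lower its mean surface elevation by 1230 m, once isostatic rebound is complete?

Net drop Δ = e − u = e − e ρ_c/ρ_m = e (ρ_m − ρ_c)/ρ_m.
e = Δ ρ_m/(ρ_m − ρ_c) = 1230 m × 3217/431 = 9180 m.

9180 m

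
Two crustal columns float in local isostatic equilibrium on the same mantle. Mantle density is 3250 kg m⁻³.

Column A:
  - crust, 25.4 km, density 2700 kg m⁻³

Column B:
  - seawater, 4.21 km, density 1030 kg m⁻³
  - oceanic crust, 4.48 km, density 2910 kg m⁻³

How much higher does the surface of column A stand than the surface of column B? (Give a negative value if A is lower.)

0.954 km

For any compensation level in the mantle, the mantle terms cancel and isostasy reduces to e = (Σt_A − Σt_B) − (Σ(ρt)_A − Σ(ρt)_B) / ρ_m.
Σt_A = 25.4 km; Σt_B = 8.69 km; Σ(ρt)_A = 68580; Σ(ρt)_B = 17373.1 (in km·kg m⁻³).
e = (25.4 − 8.69) − (68580 − 17373.1) / 3250 = 0.954 km.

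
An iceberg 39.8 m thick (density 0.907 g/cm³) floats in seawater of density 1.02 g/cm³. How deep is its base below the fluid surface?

Draft d = t ρ_obj/ρ_fluid = 39.8 m × 0.907/1.02 = 35.4 m.

35.4 m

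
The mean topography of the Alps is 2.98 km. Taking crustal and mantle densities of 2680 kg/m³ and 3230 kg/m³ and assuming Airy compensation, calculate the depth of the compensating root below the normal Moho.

Isostatic balance requires: the weight of the topography is balanced by the buoyancy of the root, ρ_c h = (ρ_m − ρ_c) r.
r = h · ρ_c / (ρ_m − ρ_c) = 2.98 km × 2680 / (3230 − 2680) = 14.5 km.

14.5 km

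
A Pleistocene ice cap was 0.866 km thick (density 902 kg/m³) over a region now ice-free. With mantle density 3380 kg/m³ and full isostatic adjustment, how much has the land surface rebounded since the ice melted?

Removing the load lets mantle flow back in; uplift u satisfies ρ_ice t = ρ_m u.
u = t ρ_ice/ρ_m = 0.866 km × 902/3380 = 0.231 km.

0.231 km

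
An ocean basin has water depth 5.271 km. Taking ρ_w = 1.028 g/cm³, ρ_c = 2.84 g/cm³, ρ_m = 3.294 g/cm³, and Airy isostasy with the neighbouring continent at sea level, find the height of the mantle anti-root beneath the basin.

Equating mass per unit area of the two columns: replacing crust with seawater at the top is compensated by replacing crust with mantle at the base: d (ρ_c − ρ_w) = a (ρ_m − ρ_c).
a = d (ρ_c − ρ_w)/(ρ_m − ρ_c) = 5.271 km × 1.812/0.454 = 21 km.

21 km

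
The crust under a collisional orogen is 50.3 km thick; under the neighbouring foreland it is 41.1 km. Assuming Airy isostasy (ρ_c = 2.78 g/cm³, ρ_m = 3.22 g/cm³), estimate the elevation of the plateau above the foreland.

1.26 km

Excess crust Δ = 50.3 km − 41.1 km = 9.2 km, split between elevation h and root r with h + r = Δ.
Airy balance ρ_c h = (ρ_m − ρ_c) r gives r = h ρ_c/(ρ_m − ρ_c), so h (1 + ρ_c/(ρ_m − ρ_c)) = Δ, i.e. h = Δ (ρ_m − ρ_c)/ρ_m.
h = 9.2 km × 0.44/3.22 = 1.26 km.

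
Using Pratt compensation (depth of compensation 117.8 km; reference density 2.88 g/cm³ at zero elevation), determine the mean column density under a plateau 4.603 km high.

Pratt balance: ρ_ref D = ρ (D + h).
ρ = ρ_ref D/(D + h) = 2.88 × 117.8 km/(117.8 km + 4.603 km) = 2.77 g/cm³.

2.77 g/cm³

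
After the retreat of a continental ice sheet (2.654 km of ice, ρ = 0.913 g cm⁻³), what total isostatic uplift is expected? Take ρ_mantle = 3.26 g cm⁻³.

Removing the load lets mantle flow back in; uplift u satisfies ρ_ice t = ρ_m u.
u = t ρ_ice/ρ_m = 2.654 km × 0.913/3.26 = 0.743 km.

0.743 km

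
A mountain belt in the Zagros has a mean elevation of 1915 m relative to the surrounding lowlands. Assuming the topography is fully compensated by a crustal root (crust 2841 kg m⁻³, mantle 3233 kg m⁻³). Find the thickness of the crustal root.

13900 m

Balancing pressure at the compensation depth: the weight of the topography is balanced by the buoyancy of the root, ρ_c h = (ρ_m − ρ_c) r.
r = h · ρ_c / (ρ_m − ρ_c) = 1915 m × 2841 / (3233 − 2841) = 13900 m.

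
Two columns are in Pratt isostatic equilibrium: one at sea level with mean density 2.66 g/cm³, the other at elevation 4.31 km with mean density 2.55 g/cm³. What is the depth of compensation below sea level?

99.9 km

ρ_ref D = ρ (D + h) → D (ρ_ref − ρ) = ρ h.
D = ρ h/(ρ_ref − ρ) = 2.55 × 4.31 km/(2.66 − 2.55) = 99.9 km.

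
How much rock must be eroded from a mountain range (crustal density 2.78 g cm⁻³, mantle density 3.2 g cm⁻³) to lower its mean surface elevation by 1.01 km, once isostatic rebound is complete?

Net drop Δ = e − u = e − e ρ_c/ρ_m = e (ρ_m − ρ_c)/ρ_m.
e = Δ ρ_m/(ρ_m − ρ_c) = 1.01 km × 3.2/0.42 = 7.7 km.

7.7 km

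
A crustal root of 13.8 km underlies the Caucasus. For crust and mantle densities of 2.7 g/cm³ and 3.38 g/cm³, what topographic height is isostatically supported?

3.48 km

In Airy isostatic equilibrium: ρ_c h = (ρ_m − ρ_c) r.
h = r (ρ_m − ρ_c) / ρ_c = 13.8 km × (3.38 − 2.7) / 2.7 = 3.48 km.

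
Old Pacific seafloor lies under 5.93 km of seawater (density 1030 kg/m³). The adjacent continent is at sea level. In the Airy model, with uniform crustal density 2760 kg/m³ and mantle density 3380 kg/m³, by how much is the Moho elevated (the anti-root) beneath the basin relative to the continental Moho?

In Airy isostatic equilibrium: replacing crust with seawater at the top is compensated by replacing crust with mantle at the base: d (ρ_c − ρ_w) = a (ρ_m − ρ_c).
a = d (ρ_c − ρ_w)/(ρ_m − ρ_c) = 5.93 km × 1730/620 = 16.5 km.

16.5 km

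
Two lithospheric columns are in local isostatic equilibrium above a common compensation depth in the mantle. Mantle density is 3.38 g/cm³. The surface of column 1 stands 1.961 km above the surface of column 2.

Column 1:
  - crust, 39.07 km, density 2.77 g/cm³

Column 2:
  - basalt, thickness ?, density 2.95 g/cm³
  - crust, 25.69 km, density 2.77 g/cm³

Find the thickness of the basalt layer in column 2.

Take the compensation level at the base of the deeper column (depth z_c below the surface of column 1) and equate Σ ρ_i t_i down to z_c; mantle fills any gap and the z_c terms cancel.
Column 1: 39.07×2.77 + (z_c − 39.07)×3.38
Column 2: 1.961×0 + x×2.95 + 25.69×2.77 + (z_c − 1.961 − 25.69 − x)×3.38
The z_c×3.38 term appears on both sides and cancels. Collect the known terms of each column as K = Σ(ρt)_known − 3.38 × (depth of known layers): K_1 = 108.2239 − 3.38×39.07 = −23.8327; K_2 = 71.1613 − 3.38×(1.961 + 25.69) = −22.29908.
Balance: K_1 = K_2 − x×(3.38 − 2.95), so x = (K_2 − K_1)/(3.38 − 2.95) = 1.53362/0.43 = 3.57 km.

3.57 km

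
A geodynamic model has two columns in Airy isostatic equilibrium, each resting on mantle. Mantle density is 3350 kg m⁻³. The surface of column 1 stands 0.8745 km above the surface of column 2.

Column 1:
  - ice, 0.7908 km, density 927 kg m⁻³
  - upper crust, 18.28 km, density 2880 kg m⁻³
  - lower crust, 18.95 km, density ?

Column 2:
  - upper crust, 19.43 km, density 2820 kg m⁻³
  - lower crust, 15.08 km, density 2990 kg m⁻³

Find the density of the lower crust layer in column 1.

Take the compensation level at the base of the deeper column (depth z_c below the surface of column 1) and equate Σ ρ_i t_i down to z_c; mantle fills any gap and the z_c terms cancel.
Column 1: 0.7908×927 + 18.28×2880 + 18.95×ρ + (z_c − 38.0208)×3350
Column 2: 0.8745×0 + 19.43×2820 + 15.08×2990 + (z_c − 0.8745 − 34.51)×3350
The z_c×3350 term appears on both sides and cancels. Collect the known terms of each column as K = Σ(ρt)_known − 3350 × (depth of known layers): K_1 = 53379.4716 − 3350×38.0208 = −73990.2084; K_2 = 99881.8 − 3350×(0.8745 + 34.51) = −18656.275.
Balance: K_1 + 18.95×ρ = K_2, so ρ = (K_2 − K_1)/18.95 = 55333.9/18.95 = 2920 kg m⁻³.

2920 kg m⁻³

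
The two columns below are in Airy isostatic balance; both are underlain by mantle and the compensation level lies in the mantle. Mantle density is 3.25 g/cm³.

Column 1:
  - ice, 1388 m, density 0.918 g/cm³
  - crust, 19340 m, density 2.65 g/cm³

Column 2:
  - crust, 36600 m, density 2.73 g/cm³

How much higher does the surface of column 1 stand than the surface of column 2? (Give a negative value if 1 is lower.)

For any compensation level in the mantle, the mantle terms cancel and isostasy reduces to e = (Σt_1 − Σt_2) − (Σ(ρt)_1 − Σ(ρt)_2) / ρ_m.
Σt_1 = 20728 m; Σt_2 = 36600 m; Σ(ρt)_1 = 52525.184; Σ(ρt)_2 = 99918 (in m·g/cm³).
e = (20728 − 36600) − (52525.184 − 99918) / 3.25 = −1290 m.

−1290 m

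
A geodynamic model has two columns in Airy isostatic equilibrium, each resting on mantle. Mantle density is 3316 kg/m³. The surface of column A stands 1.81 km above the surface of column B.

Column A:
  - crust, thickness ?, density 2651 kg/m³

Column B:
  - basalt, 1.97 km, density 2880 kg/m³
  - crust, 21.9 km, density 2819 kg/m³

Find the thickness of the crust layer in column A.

26.7 km

Take the compensation level at the base of the deeper column (depth z_c below the surface of column A) and equate Σ ρ_i t_i down to z_c; mantle fills any gap and the z_c terms cancel.
Column A: x×2651 + (z_c − 0 − x)×3316
Column B: 1.81×0 + 1.97×2880 + 21.9×2819 + (z_c − 1.81 − 23.87)×3316
The z_c×3316 term appears on both sides and cancels. Collect the known terms of each column as K = Σ(ρt)_known − 3316 × (depth of known layers): K_A = 0 − 3316×0 = 0; K_B = 67409.7 − 3316×(1.81 + 23.87) = −17745.18.
Balance: K_A − x×(3316 − 2651) = K_B, so x = (K_A − K_B)/(3316 − 2651) = 17745.2/665 = 26.7 km.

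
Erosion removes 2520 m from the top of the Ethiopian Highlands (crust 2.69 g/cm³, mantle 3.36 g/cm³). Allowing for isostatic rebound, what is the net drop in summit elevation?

Rebound u = e ρ_c/ρ_m = 2520 m × 2.69/3.36 = 2018 m.
Net surface drop = e − u = 2520 m − 2018 m = e (ρ_m − ρ_c)/ρ_m = 502 m.

502 m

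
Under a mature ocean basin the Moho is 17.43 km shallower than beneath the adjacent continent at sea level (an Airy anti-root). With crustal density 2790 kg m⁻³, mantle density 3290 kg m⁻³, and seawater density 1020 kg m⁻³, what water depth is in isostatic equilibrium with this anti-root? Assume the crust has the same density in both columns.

Replacing a thickness d of crust by seawater at the top must be balanced by replacing crust with mantle at the base: d (ρ_c − ρ_w) = a (ρ_m − ρ_c).
d = a (ρ_m − ρ_c)/(ρ_c − ρ_w) = 17.43 km × 500/1770 = 4.92 km.

4.92 km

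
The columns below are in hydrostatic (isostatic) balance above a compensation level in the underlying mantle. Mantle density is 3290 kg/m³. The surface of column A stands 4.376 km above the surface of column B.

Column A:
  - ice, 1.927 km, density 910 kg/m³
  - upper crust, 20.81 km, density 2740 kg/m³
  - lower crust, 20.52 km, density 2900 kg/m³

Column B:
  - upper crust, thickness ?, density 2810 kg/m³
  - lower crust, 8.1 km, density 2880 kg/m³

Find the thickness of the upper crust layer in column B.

13.2 km

Take the compensation level at the base of the deeper column (depth z_c below the surface of column A) and equate Σ ρ_i t_i down to z_c; mantle fills any gap and the z_c terms cancel.
Column A: 1.927×910 + 20.81×2740 + 20.52×2900 + (z_c − 43.257)×3290
Column B: 4.376×0 + x×2810 + 8.1×2880 + (z_c − 4.376 − 8.1 − x)×3290
The z_c×3290 term appears on both sides and cancels. Collect the known terms of each column as K = Σ(ρt)_known − 3290 × (depth of known layers): K_A = 118280.97 − 3290×43.257 = −24034.56; K_B = 23328 − 3290×(4.376 + 8.1) = −17718.04.
Balance: K_A = K_B − x×(3290 − 2810), so x = (K_B − K_A)/(3290 − 2810) = 6316.52/480 = 13.2 km.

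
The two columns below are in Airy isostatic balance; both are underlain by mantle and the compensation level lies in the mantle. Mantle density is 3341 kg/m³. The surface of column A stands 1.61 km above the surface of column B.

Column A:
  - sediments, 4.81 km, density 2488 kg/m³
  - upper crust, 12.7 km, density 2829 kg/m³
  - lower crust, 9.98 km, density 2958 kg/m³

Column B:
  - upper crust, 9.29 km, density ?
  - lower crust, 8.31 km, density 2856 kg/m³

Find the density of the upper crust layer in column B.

2800 kg/m³

Take the compensation level at the base of the deeper column (depth z_c below the surface of column A) and equate Σ ρ_i t_i down to z_c; mantle fills any gap and the z_c terms cancel.
Column A: 4.81×2488 + 12.7×2829 + 9.98×2958 + (z_c − 27.49)×3341
Column B: 1.61×0 + 9.29×ρ + 8.31×2856 + (z_c − 1.61 − 17.6)×3341
The z_c×3341 term appears on both sides and cancels. Collect the known terms of each column as K = Σ(ρt)_known − 3341 × (depth of known layers): K_A = 77416.42 − 3341×27.49 = −14427.67; K_B = 23733.36 − 3341×(1.61 + 17.6) = −40447.25.
Balance: K_A = K_B + 9.29×ρ, so ρ = (K_A − K_B)/9.29 = 26019.6/9.29 = 2800 kg/m³.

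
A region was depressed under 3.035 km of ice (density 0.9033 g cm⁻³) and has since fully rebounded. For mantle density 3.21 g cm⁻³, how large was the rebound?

Removing the load lets mantle flow back in; uplift u satisfies ρ_ice t = ρ_m u.
u = t ρ_ice/ρ_m = 3.035 km × 0.9033/3.21 = 0.854 km.

0.854 km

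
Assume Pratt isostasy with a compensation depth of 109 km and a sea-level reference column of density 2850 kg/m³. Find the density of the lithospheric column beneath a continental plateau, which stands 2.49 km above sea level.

2790 kg/m³

Pratt balance: ρ_ref D = ρ (D + h).
ρ = ρ_ref D/(D + h) = 2850 × 109 km/(109 km + 2.49 km) = 2790 kg/m³.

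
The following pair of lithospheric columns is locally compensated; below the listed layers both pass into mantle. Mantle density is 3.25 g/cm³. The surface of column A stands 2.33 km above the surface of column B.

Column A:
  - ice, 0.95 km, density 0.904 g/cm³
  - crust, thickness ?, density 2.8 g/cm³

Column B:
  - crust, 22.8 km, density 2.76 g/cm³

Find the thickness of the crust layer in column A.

36.7 km

Take the compensation level at the base of the deeper column (depth z_c below the surface of column A) and equate Σ ρ_i t_i down to z_c; mantle fills any gap and the z_c terms cancel.
Column A: 0.95×0.904 + x×2.8 + (z_c − 0.95 − x)×3.25
Column B: 2.33×0 + 22.8×2.76 + (z_c − 2.33 − 22.8)×3.25
The z_c×3.25 term appears on both sides and cancels. Collect the known terms of each column as K = Σ(ρt)_known − 3.25 × (depth of known layers): K_A = 0.8588 − 3.25×0.95 = −2.2287; K_B = 62.928 − 3.25×(2.33 + 22.8) = −18.7445.
Balance: K_A − x×(3.25 − 2.8) = K_B, so x = (K_A − K_B)/(3.25 − 2.8) = 16.5158/0.45 = 36.7 km.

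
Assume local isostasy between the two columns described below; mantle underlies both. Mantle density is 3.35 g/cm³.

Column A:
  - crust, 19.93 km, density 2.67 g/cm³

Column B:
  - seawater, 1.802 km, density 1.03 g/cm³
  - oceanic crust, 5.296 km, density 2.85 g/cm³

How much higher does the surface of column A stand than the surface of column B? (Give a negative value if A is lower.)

For any compensation level in the mantle, the mantle terms cancel and isostasy reduces to e = (Σt_A − Σt_B) − (Σ(ρt)_A − Σ(ρt)_B) / ρ_m.
Σt_A = 19.93 km; Σt_B = 7.098 km; Σ(ρt)_A = 53.2131; Σ(ρt)_B = 16.94966 (in km·g/cm³).
e = (19.93 − 7.098) − (53.2131 − 16.94966) / 3.35 = 2.01 km.

2.01 km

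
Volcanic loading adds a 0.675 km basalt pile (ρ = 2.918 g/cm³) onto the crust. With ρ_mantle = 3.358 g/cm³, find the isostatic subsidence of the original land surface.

Subaerial loading: s = t ρ_load / ρ_m.
s = 0.675 km × 2.918/3.358 = 0.587 km.

0.587 km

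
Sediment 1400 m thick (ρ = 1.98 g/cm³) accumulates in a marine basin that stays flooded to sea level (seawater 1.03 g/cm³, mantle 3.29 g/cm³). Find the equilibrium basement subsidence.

Submarine loading: the sediment displaces seawater, and the subsidence is in turn flooded, so s (ρ_m − ρ_w) = t (ρ_sed − ρ_w).
s = 1400 m × (1.98 − 1.03) / (3.29 − 1.03) = 588 m.

588 m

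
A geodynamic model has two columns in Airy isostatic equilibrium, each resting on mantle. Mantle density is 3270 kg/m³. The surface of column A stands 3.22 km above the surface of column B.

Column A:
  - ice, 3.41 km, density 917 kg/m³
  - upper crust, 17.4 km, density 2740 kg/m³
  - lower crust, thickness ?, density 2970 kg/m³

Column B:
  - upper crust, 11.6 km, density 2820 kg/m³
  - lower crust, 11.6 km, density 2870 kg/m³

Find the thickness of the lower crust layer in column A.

10.5 km

Take the compensation level at the base of the deeper column (depth z_c below the surface of column A) and equate Σ ρ_i t_i down to z_c; mantle fills any gap and the z_c terms cancel.
Column A: 3.41×917 + 17.4×2740 + x×2970 + (z_c − 20.81 − x)×3270
Column B: 3.22×0 + 11.6×2820 + 11.6×2870 + (z_c − 3.22 − 23.2)×3270
The z_c×3270 term appears on both sides and cancels. Collect the known terms of each column as K = Σ(ρt)_known − 3270 × (depth of known layers): K_A = 50802.97 − 3270×20.81 = −17245.73; K_B = 66004 − 3270×(3.22 + 23.2) = −20389.4.
Balance: K_A − x×(3270 − 2970) = K_B, so x = (K_A − K_B)/(3270 − 2970) = 3143.67/300 = 10.5 km.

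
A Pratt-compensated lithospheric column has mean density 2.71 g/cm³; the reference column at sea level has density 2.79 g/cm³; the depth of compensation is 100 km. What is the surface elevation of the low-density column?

ρ_ref D = ρ (D + h) → h = D (ρ_ref − ρ)/ρ.
h = 100 km × (2.79 − 2.71)/2.71 = 2.95 km.

2.95 km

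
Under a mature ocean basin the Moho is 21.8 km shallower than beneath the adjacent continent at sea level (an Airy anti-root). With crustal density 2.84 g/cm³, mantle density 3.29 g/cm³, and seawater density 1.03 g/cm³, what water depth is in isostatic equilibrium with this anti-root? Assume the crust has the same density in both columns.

Replacing a thickness d of crust by seawater at the top must be balanced by replacing crust with mantle at the base: d (ρ_c − ρ_w) = a (ρ_m − ρ_c).
d = a (ρ_m − ρ_c)/(ρ_c − ρ_w) = 21.8 km × 0.45/1.81 = 5.42 km.

5.42 km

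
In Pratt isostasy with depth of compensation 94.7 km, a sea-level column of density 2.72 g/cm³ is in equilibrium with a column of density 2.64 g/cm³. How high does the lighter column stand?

2.87 km

ρ_ref D = ρ (D + h) → h = D (ρ_ref − ρ)/ρ.
h = 94.7 km × (2.72 − 2.64)/2.64 = 2.87 km.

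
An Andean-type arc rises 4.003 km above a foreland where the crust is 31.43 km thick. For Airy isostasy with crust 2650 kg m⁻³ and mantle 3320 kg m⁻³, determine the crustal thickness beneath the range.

51.3 km

Root depth r = h ρ_c / (ρ_m − ρ_c) = 4.003 km × 2650 / 670 = 15.83 km.
Total thickness = T + h + r = 31.43 km + 4.003 km + 15.83 km = 51.3 km.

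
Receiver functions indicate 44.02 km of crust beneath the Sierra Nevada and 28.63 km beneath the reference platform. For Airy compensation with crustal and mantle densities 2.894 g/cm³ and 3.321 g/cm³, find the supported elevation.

1.98 km

Excess crust Δ = 44.02 km − 28.63 km = 15.39 km, split between elevation h and root r with h + r = Δ.
Airy balance ρ_c h = (ρ_m − ρ_c) r gives r = h ρ_c/(ρ_m − ρ_c), so h (1 + ρ_c/(ρ_m − ρ_c)) = Δ, i.e. h = Δ (ρ_m − ρ_c)/ρ_m.
h = 15.39 km × 0.427/3.321 = 1.98 km.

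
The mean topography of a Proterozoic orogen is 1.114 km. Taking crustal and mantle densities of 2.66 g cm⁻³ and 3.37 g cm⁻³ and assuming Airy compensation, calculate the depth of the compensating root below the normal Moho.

Isostatic balance requires: the weight of the topography is balanced by the buoyancy of the root, ρ_c h = (ρ_m − ρ_c) r.
r = h · ρ_c / (ρ_m − ρ_c) = 1.114 km × 2.66 / (3.37 − 2.66) = 4.17 km.

4.17 km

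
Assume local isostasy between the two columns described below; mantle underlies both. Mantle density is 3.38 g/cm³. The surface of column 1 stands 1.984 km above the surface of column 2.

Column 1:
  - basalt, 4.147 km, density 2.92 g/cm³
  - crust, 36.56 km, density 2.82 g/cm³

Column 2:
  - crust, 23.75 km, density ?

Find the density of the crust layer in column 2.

2.72 g/cm³

Take the compensation level at the base of the deeper column (depth z_c below the surface of column 1) and equate Σ ρ_i t_i down to z_c; mantle fills any gap and the z_c terms cancel.
Column 1: 4.147×2.92 + 36.56×2.82 + (z_c − 40.707)×3.38
Column 2: 1.984×0 + 23.75×ρ + (z_c − 1.984 − 23.75)×3.38
The z_c×3.38 term appears on both sides and cancels. Collect the known terms of each column as K = Σ(ρt)_known − 3.38 × (depth of known layers): K_1 = 115.20844 − 3.38×40.707 = −22.38122; K_2 = 0 − 3.38×(1.984 + 23.75) = −86.98092.
Balance: K_1 = K_2 + 23.75×ρ, so ρ = (K_1 − K_2)/23.75 = 64.5997/23.75 = 2.72 g/cm³.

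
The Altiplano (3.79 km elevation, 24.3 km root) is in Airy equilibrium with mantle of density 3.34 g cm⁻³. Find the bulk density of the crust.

2.89 g cm⁻³

ρ_c h = (ρ_m − ρ_c) r → ρ_c (h + r) = ρ_m r → ρ_c = ρ_m r / (h + r).
ρ_c = 3.34 × 24.3 km / (3.79 km + 24.3 km) = 2.89 g cm⁻³.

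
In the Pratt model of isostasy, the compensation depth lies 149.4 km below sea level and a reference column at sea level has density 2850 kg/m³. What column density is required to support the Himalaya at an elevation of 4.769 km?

Pratt balance: ρ_ref D = ρ (D + h).
ρ = ρ_ref D/(D + h) = 2850 × 149.4 km/(149.4 km + 4.769 km) = 2760 kg/m³.

2760 kg/m³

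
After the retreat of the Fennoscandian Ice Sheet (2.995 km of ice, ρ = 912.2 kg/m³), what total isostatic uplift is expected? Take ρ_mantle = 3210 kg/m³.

Removing the load lets mantle flow back in; uplift u satisfies ρ_ice t = ρ_m u.
u = t ρ_ice/ρ_m = 2.995 km × 912.2/3210 = 0.851 km.

0.851 km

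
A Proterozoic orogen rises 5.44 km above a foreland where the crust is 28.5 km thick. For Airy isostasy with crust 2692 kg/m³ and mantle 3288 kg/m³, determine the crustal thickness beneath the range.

Root depth r = h ρ_c / (ρ_m − ρ_c) = 5.44 km × 2692 / 596 = 24.57 km.
Total thickness = T + h + r = 28.5 km + 5.44 km + 24.57 km = 58.5 km.

58.5 km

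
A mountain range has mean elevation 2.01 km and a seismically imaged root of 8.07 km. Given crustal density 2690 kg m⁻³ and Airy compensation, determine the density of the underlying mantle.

Airy balance: ρ_c h = (ρ_m − ρ_c) r → ρ_m = ρ_c (1 + h/r).
ρ_m = 2690 × (1 + 2.01 km/8.07 km) = 3360 kg m⁻³.

3360 kg m⁻³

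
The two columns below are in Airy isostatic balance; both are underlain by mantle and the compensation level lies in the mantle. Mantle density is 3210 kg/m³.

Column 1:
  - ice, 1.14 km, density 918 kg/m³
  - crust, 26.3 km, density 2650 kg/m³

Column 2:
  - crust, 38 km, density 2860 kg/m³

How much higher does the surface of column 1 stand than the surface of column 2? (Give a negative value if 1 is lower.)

1.26 km

For any compensation level in the mantle, the mantle terms cancel and isostasy reduces to e = (Σt_1 − Σt_2) − (Σ(ρt)_1 − Σ(ρt)_2) / ρ_m.
Σt_1 = 27.44 km; Σt_2 = 38 km; Σ(ρt)_1 = 70741.52; Σ(ρt)_2 = 108680 (in km·kg/m³).
e = (27.44 − 38) − (70741.52 − 108680) / 3210 = 1.26 km.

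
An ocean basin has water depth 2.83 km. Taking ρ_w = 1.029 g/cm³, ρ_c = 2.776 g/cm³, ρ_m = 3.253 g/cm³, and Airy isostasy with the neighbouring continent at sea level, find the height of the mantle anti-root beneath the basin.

In Airy isostatic equilibrium: replacing crust with seawater at the top is compensated by replacing crust with mantle at the base: d (ρ_c − ρ_w) = a (ρ_m − ρ_c).
a = d (ρ_c − ρ_w)/(ρ_m − ρ_c) = 2.83 km × 1.747/0.477 = 10.4 km.

10.4 km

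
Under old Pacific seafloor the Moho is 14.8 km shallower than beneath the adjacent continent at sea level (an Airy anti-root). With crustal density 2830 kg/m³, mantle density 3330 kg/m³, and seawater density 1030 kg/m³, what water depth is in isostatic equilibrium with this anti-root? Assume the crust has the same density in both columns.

4.11 km

Replacing a thickness d of crust by seawater at the top must be balanced by replacing crust with mantle at the base: d (ρ_c − ρ_w) = a (ρ_m − ρ_c).
d = a (ρ_m − ρ_c)/(ρ_c − ρ_w) = 14.8 km × 500/1800 = 4.11 km.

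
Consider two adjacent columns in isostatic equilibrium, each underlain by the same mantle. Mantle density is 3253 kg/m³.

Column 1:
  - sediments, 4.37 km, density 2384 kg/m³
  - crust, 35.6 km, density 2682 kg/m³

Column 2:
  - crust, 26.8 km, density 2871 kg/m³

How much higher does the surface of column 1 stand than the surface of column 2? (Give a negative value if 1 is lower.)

4.27 km

For any compensation level in the mantle, the mantle terms cancel and isostasy reduces to e = (Σt_1 − Σt_2) − (Σ(ρt)_1 − Σ(ρt)_2) / ρ_m.
Σt_1 = 39.97 km; Σt_2 = 26.8 km; Σ(ρt)_1 = 105897.28; Σ(ρt)_2 = 76942.8 (in km·kg/m³).
e = (39.97 − 26.8) − (105897.28 − 76942.8) / 3253 = 4.27 km.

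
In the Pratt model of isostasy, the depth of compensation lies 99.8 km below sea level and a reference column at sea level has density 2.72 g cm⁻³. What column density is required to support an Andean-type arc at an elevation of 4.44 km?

2.6 g cm⁻³

Pratt balance: ρ_ref D = ρ (D + h).
ρ = ρ_ref D/(D + h) = 2.72 × 99.8 km/(99.8 km + 4.44 km) = 2.6 g cm⁻³.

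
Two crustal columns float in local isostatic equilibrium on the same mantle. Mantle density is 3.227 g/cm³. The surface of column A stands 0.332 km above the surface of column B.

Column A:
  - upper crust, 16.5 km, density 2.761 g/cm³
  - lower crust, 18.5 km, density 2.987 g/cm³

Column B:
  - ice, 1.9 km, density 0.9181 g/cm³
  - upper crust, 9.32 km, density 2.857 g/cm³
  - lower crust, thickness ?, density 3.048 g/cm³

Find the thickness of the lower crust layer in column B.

18 km

Take the compensation level at the base of the deeper column (depth z_c below the surface of column A) and equate Σ ρ_i t_i down to z_c; mantle fills any gap and the z_c terms cancel.
Column A: 16.5×2.761 + 18.5×2.987 + (z_c − 35)×3.227
Column B: 0.332×0 + 1.9×0.9181 + 9.32×2.857 + x×3.048 + (z_c − 0.332 − 11.22 − x)×3.227
The z_c×3.227 term appears on both sides and cancels. Collect the known terms of each column as K = Σ(ρt)_known − 3.227 × (depth of known layers): K_A = 100.816 − 3.227×35 = −12.129; K_B = 28.37163 − 3.227×(0.332 + 11.22) = −8.906674.
Balance: K_A = K_B − x×(3.227 − 3.048), so x = (K_B − K_A)/(3.227 − 3.048) = 3.22233/0.179 = 18 km.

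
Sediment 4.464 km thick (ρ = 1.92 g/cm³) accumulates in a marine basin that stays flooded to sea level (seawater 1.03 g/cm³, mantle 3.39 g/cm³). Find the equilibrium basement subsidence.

Submarine loading: the sediment displaces seawater, and the subsidence is in turn flooded, so s (ρ_m − ρ_w) = t (ρ_sed − ρ_w).
s = 4.464 km × (1.92 − 1.03) / (3.39 − 1.03) = 1.68 km.

1.68 km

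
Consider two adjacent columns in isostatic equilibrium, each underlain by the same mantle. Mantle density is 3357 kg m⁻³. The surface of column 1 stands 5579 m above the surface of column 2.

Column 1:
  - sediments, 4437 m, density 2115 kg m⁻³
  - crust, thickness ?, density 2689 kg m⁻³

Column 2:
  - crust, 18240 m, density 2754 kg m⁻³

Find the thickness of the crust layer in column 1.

Take the compensation level at the base of the deeper column (depth z_c below the surface of column 1) and equate Σ ρ_i t_i down to z_c; mantle fills any gap and the z_c terms cancel.
Column 1: 4437×2115 + x×2689 + (z_c − 4437 − x)×3357
Column 2: 5579×0 + 18240×2754 + (z_c − 5579 − 18240)×3357
The z_c×3357 term appears on both sides and cancels. Collect the known terms of each column as K = Σ(ρt)_known − 3357 × (depth of known layers): K_1 = 9384255 − 3357×4437 = −5510754; K_2 = 50232960 − 3357×(5579 + 18240) = −29727423.
Balance: K_1 − x×(3357 − 2689) = K_2, so x = (K_1 − K_2)/(3357 − 2689) = 24216700/668 = 36300 m.

36300 m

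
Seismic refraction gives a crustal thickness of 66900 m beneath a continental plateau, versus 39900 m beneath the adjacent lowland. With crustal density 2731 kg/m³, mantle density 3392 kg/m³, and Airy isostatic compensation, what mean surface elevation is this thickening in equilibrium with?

5260 m

Excess crust Δ = 66900 m − 39900 m = 27000 m, split between elevation h and root r with h + r = Δ.
Airy balance ρ_c h = (ρ_m − ρ_c) r gives r = h ρ_c/(ρ_m − ρ_c), so h (1 + ρ_c/(ρ_m − ρ_c)) = Δ, i.e. h = Δ (ρ_m − ρ_c)/ρ_m.
h = 27000 m × 661/3392 = 5260 m.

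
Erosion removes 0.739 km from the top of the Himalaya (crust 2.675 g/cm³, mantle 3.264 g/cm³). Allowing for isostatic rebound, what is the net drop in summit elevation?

Rebound u = e ρ_c/ρ_m = 0.739 km × 2.675/3.264 = 0.6056 km.
Net surface drop = e − u = 0.739 km − 0.6056 km = e (ρ_m − ρ_c)/ρ_m = 0.133 km.

0.133 km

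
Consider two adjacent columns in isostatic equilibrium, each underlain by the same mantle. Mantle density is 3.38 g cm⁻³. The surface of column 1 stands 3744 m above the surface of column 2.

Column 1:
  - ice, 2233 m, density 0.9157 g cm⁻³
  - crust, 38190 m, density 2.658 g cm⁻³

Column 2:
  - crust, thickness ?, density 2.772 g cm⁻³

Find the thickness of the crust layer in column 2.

33600 m

Take the compensation level at the base of the deeper column (depth z_c below the surface of column 1) and equate Σ ρ_i t_i down to z_c; mantle fills any gap and the z_c terms cancel.
Column 1: 2233×0.9157 + 38190×2.658 + (z_c − 40423)×3.38
Column 2: 3744×0 + x×2.772 + (z_c − 3744 − 0 − x)×3.38
The z_c×3.38 term appears on both sides and cancels. Collect the known terms of each column as K = Σ(ρt)_known − 3.38 × (depth of known layers): K_1 = 103553.778 − 3.38×40423 = −33075.9619; K_2 = 0 − 3.38×(3744 + 0) = −12654.72.
Balance: K_1 = K_2 − x×(3.38 − 2.772), so x = (K_2 − K_1)/(3.38 − 2.772) = 20421.2/0.608 = 33600 m.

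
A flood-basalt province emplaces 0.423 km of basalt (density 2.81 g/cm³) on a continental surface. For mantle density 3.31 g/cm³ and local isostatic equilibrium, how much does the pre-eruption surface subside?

0.359 km

Subaerial loading: s = t ρ_load / ρ_m.
s = 0.423 km × 2.81/3.31 = 0.359 km.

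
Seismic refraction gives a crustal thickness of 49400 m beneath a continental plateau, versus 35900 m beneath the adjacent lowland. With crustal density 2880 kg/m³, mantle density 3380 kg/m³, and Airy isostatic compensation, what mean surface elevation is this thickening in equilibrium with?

Excess crust Δ = 49400 m − 35900 m = 13500 m, split between elevation h and root r with h + r = Δ.
Airy balance ρ_c h = (ρ_m − ρ_c) r gives r = h ρ_c/(ρ_m − ρ_c), so h (1 + ρ_c/(ρ_m − ρ_c)) = Δ, i.e. h = Δ (ρ_m − ρ_c)/ρ_m.
h = 13500 m × 500/3380 = 2000 m.

2000 m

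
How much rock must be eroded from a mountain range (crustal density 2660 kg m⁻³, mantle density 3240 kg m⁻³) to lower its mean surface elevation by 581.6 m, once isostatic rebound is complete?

Net drop Δ = e − u = e − e ρ_c/ρ_m = e (ρ_m − ρ_c)/ρ_m.
e = Δ ρ_m/(ρ_m − ρ_c) = 581.6 m × 3240/580 = 3250 m.

3250 m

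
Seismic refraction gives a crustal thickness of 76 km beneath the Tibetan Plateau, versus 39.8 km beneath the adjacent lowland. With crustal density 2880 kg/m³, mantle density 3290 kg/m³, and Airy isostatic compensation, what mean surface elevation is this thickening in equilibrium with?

Excess crust Δ = 76 km − 39.8 km = 36.2 km, split between elevation h and root r with h + r = Δ.
Airy balance ρ_c h = (ρ_m − ρ_c) r gives r = h ρ_c/(ρ_m − ρ_c), so h (1 + ρ_c/(ρ_m − ρ_c)) = Δ, i.e. h = Δ (ρ_m − ρ_c)/ρ_m.
h = 36.2 km × 410/3290 = 4.51 km.

4.51 km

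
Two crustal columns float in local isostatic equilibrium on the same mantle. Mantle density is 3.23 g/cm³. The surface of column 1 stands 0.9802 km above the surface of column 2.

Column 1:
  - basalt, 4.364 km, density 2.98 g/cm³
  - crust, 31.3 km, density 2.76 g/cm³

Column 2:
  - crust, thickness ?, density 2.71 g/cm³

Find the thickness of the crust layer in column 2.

Take the compensation level at the base of the deeper column (depth z_c below the surface of column 1) and equate Σ ρ_i t_i down to z_c; mantle fills any gap and the z_c terms cancel.
Column 1: 4.364×2.98 + 31.3×2.76 + (z_c − 35.664)×3.23
Column 2: 0.9802×0 + x×2.71 + (z_c − 0.9802 − 0 − x)×3.23
The z_c×3.23 term appears on both sides and cancels. Collect the known terms of each column as K = Σ(ρt)_known − 3.23 × (depth of known layers): K_1 = 99.39272 − 3.23×35.664 = −15.802; K_2 = 0 − 3.23×(0.9802 + 0) = −3.166046.
Balance: K_1 = K_2 − x×(3.23 − 2.71), so x = (K_2 − K_1)/(3.23 − 2.71) = 12.636/0.52 = 24.3 km.

24.3 km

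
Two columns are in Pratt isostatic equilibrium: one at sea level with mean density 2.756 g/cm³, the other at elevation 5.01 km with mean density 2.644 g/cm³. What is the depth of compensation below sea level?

118 km

ρ_ref D = ρ (D + h) → D (ρ_ref − ρ) = ρ h.
D = ρ h/(ρ_ref − ρ) = 2.644 × 5.01 km/(2.756 − 2.644) = 118 km.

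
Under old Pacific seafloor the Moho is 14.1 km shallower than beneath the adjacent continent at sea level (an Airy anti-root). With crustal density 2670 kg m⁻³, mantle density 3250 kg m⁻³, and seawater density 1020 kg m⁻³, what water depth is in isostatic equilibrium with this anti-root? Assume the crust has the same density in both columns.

Replacing a thickness d of crust by seawater at the top must be balanced by replacing crust with mantle at the base: d (ρ_c − ρ_w) = a (ρ_m − ρ_c).
d = a (ρ_m − ρ_c)/(ρ_c − ρ_w) = 14.1 km × 580/1650 = 4.96 km.

4.96 km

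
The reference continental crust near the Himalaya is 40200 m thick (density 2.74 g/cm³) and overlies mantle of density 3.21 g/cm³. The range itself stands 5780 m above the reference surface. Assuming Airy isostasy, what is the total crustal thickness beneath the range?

79700 m

Root depth r = h ρ_c / (ρ_m − ρ_c) = 5780 m × 2.74 / 0.47 = 33700 m.
Total thickness = T + h + r = 40200 m + 5780 m + 33700 m = 79700 m.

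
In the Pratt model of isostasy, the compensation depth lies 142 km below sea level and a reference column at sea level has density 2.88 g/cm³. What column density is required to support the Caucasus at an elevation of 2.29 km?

Pratt balance: ρ_ref D = ρ (D + h).
ρ = ρ_ref D/(D + h) = 2.88 × 142 km/(142 km + 2.29 km) = 2.83 g/cm³.

2.83 g/cm³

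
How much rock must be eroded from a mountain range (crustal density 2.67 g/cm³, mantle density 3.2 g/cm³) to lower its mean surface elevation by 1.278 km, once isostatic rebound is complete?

7.72 km

Net drop Δ = e − u = e − e ρ_c/ρ_m = e (ρ_m − ρ_c)/ρ_m.
e = Δ ρ_m/(ρ_m − ρ_c) = 1.278 km × 3.2/0.53 = 7.72 km.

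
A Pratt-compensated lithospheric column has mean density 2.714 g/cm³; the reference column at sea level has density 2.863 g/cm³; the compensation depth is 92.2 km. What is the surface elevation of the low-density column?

ρ_ref D = ρ (D + h) → h = D (ρ_ref − ρ)/ρ.
h = 92.2 km × (2.863 − 2.714)/2.714 = 5.06 km.

5.06 km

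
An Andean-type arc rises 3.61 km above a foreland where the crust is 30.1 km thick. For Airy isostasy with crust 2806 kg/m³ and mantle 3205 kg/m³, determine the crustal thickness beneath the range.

Root depth r = h ρ_c / (ρ_m − ρ_c) = 3.61 km × 2806 / 399 = 25.39 km.
Total thickness = T + h + r = 30.1 km + 3.61 km + 25.39 km = 59.1 km.

59.1 km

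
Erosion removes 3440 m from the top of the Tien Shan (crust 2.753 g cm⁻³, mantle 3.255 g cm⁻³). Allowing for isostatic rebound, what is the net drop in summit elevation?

Rebound u = e ρ_c/ρ_m = 3440 m × 2.753/3.255 = 2909 m.
Net surface drop = e − u = 3440 m − 2909 m = e (ρ_m − ρ_c)/ρ_m = 531 m.

531 m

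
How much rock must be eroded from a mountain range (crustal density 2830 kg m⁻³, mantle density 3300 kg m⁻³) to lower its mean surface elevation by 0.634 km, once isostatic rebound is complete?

4.45 km

Net drop Δ = e − u = e − e ρ_c/ρ_m = e (ρ_m − ρ_c)/ρ_m.
e = Δ ρ_m/(ρ_m − ρ_c) = 0.634 km × 3300/470 = 4.45 km.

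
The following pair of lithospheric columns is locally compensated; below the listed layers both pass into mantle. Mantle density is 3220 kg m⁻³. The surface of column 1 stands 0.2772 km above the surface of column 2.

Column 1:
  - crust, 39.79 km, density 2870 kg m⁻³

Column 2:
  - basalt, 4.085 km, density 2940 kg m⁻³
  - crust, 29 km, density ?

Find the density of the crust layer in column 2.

2810 kg m⁻³

Take the compensation level at the base of the deeper column (depth z_c below the surface of column 1) and equate Σ ρ_i t_i down to z_c; mantle fills any gap and the z_c terms cancel.
Column 1: 39.79×2870 + (z_c − 39.79)×3220
Column 2: 0.2772×0 + 4.085×2940 + 29×ρ + (z_c − 0.2772 − 33.085)×3220
The z_c×3220 term appears on both sides and cancels. Collect the known terms of each column as K = Σ(ρt)_known − 3220 × (depth of known layers): K_1 = 114197.3 − 3220×39.79 = −13926.5; K_2 = 12009.9 − 3220×(0.2772 + 33.085) = −95416.384.
Balance: K_1 = K_2 + 29×ρ, so ρ = (K_1 − K_2)/29 = 81489.9/29 = 2810 kg m⁻³.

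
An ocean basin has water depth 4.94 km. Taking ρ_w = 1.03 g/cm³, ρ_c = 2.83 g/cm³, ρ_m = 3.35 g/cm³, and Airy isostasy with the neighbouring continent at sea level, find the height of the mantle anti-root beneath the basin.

Balancing pressure at the compensation depth: replacing crust with seawater at the top is compensated by replacing crust with mantle at the base: d (ρ_c − ρ_w) = a (ρ_m − ρ_c).
a = d (ρ_c − ρ_w)/(ρ_m − ρ_c) = 4.94 km × 1.8/0.52 = 17.1 km.

17.1 km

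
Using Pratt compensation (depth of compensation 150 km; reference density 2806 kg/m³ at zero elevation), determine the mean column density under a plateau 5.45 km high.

Pratt balance: ρ_ref D = ρ (D + h).
ρ = ρ_ref D/(D + h) = 2806 × 150 km/(150 km + 5.45 km) = 2710 kg/m³.

2710 kg/m³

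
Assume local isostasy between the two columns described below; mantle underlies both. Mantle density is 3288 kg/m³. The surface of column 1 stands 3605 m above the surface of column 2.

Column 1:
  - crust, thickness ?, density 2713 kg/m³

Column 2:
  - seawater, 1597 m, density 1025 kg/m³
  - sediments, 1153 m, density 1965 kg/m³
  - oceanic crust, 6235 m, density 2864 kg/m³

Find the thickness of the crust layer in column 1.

34200 m

Take the compensation level at the base of the deeper column (depth z_c below the surface of column 1) and equate Σ ρ_i t_i down to z_c; mantle fills any gap and the z_c terms cancel.
Column 1: x×2713 + (z_c − 0 − x)×3288
Column 2: 3605×0 + 1597×1025 + 1153×1965 + 6235×2864 + (z_c − 3605 − 8985)×3288
The z_c×3288 term appears on both sides and cancels. Collect the known terms of each column as K = Σ(ρt)_known − 3288 × (depth of known layers): K_1 = 0 − 3288×0 = 0; K_2 = 21759610 − 3288×(3605 + 8985) = −19636310.
Balance: K_1 − x×(3288 − 2713) = K_2, so x = (K_1 − K_2)/(3288 − 2713) = 19636300/575 = 34200 m.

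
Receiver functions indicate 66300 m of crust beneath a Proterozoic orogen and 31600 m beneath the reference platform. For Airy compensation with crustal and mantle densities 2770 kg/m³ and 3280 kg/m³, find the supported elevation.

Excess crust Δ = 66300 m − 31600 m = 34700 m, split between elevation h and root r with h + r = Δ.
Airy balance ρ_c h = (ρ_m − ρ_c) r gives r = h ρ_c/(ρ_m − ρ_c), so h (1 + ρ_c/(ρ_m − ρ_c)) = Δ, i.e. h = Δ (ρ_m − ρ_c)/ρ_m.
h = 34700 m × 510/3280 = 5400 m.

5400 m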